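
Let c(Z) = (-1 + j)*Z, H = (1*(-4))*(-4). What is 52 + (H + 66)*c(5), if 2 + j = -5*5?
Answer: -11428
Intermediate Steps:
j = -27 (j = -2 - 5*5 = -2 - 25 = -27)
H = 16 (H = -4*(-4) = 16)
c(Z) = -28*Z (c(Z) = (-1 - 27)*Z = -28*Z)
52 + (H + 66)*c(5) = 52 + (16 + 66)*(-28*5) = 52 + 82*(-140) = 52 - 11480 = -11428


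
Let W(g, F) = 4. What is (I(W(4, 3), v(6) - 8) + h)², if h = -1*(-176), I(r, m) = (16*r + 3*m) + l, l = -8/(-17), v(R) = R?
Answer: 15888196/289 ≈ 54976.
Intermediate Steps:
l = 8/17 (l = -8*(-1/17) = 8/17 ≈ 0.47059)
I(r, m) = 8/17 + 3*m + 16*r (I(r, m) = (16*r + 3*m) + 8/17 = (3*m + 16*r) + 8/17 = 8/17 + 3*m + 16*r)
h = 176
(I(W(4, 3), v(6) - 8) + h)² = ((8/17 + 3*(6 - 8) + 16*4) + 176)² = ((8/17 + 3*(-2) + 64) + 176)² = ((8/17 - 6 + 64) + 176)² = (994/17 + 176)² = (3986/17)² = 15888196/289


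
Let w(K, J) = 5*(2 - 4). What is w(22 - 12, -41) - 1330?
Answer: -1340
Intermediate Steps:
w(K, J) = -10 (w(K, J) = 5*(-2) = -10)
w(22 - 12, -41) - 1330 = -10 - 1330 = -1340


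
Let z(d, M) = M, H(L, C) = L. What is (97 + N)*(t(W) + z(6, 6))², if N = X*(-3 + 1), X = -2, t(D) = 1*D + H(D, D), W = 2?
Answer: 10100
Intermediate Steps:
t(D) = 2*D (t(D) = 1*D + D = D + D = 2*D)
N = 4 (N = -2*(-3 + 1) = -2*(-2) = 4)
(97 + N)*(t(W) + z(6, 6))² = (97 + 4)*(2*2 + 6)² = 101*(4 + 6)² = 101*10² = 101*100 = 10100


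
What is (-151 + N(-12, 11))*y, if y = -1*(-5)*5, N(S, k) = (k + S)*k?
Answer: -4050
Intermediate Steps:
N(S, k) = k*(S + k) (N(S, k) = (S + k)*k = k*(S + k))
y = 25 (y = 5*5 = 25)
(-151 + N(-12, 11))*y = (-151 + 11*(-12 + 11))*25 = (-151 + 11*(-1))*25 = (-151 - 11)*25 = -162*25 = -4050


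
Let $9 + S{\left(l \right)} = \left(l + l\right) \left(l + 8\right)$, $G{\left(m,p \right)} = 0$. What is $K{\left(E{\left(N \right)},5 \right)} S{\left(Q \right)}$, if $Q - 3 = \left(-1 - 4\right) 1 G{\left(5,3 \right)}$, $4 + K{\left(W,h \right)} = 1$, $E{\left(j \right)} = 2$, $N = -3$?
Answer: $-171$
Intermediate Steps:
$K{\left(W,h \right)} = -3$ ($K{\left(W,h \right)} = -4 + 1 = -3$)
$Q = 3$ ($Q = 3 + \left(-1 - 4\right) 1 \cdot 0 = 3 + \left(-5\right) 1 \cdot 0 = 3 - 0 = 3 + 0 = 3$)
$S{\left(l \right)} = -9 + 2 l \left(8 + l\right)$ ($S{\left(l \right)} = -9 + \left(l + l\right) \left(l + 8\right) = -9 + 2 l \left(8 + l\right)$)
$K{\left(E{\left(N \right)},5 \right)} S{\left(Q \right)} = - 3 \left(-9 + 2 \cdot 3^{2} + 16 \cdot 3\right) = - 3 \left(-9 + 2 \cdot 9 + 48\right) = - 3 \left(-9 + 18 + 48\right) = \left(-3\right) 57 = -171$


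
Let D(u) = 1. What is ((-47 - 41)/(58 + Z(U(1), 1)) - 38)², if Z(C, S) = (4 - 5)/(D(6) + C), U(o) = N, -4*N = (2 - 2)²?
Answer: 5080516/3249 ≈ 1563.7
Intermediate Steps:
N = 0 (N = -(2 - 2)²/4 = -¼*0² = -¼*0 = 0)
U(o) = 0
Z(C, S) = -1/(1 + C) (Z(C, S) = (4 - 5)/(1 + C) = -1/(1 + C))
((-47 - 41)/(58 + Z(U(1), 1)) - 38)² = ((-47 - 41)/(58 - 1/(1 + 0)) - 38)² = (-88/(58 - 1/1) - 38)² = (-88/(58 - 1*1) - 38)² = (-88/(58 - 1) - 38)² = (-88/57 - 38)² = (-2254/57)² = 5080516/3249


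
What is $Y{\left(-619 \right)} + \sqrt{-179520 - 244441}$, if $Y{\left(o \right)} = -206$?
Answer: $-206 + i \sqrt{423961} \approx -206.0 + 651.12 i$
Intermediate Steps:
$Y{\left(-619 \right)} + \sqrt{-179520 - 244441} = -206 + \sqrt{-179520 - 244441} = -206 + \sqrt{-423961} = -206 + i \sqrt{423961}$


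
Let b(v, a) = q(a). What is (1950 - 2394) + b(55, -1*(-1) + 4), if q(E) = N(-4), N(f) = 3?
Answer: -441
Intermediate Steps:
q(E) = 3
b(v, a) = 3
(1950 - 2394) + b(55, -1*(-1) + 4) = (1950 - 2394) + 3 = -444 + 3 = -441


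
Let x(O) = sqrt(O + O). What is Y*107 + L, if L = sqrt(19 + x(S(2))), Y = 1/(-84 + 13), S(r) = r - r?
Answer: -107/71 + sqrt(19) ≈ 2.8519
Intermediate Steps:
S(r) = 0
Y = -1/71 (Y = 1/(-71) = -1/71 ≈ -0.014085)
x(O) = sqrt(2)*sqrt(O) (x(O) = sqrt(2*O) = sqrt(2)*sqrt(O))
L = sqrt(19) (L = sqrt(19 + sqrt(2)*sqrt(0)) = sqrt(19 + sqrt(2)*0) = sqrt(19 + 0) = sqrt(19) ≈ 4.3589)
Y*107 + L = -1/71*107 + sqrt(19) = -107/71 + sqrt(19)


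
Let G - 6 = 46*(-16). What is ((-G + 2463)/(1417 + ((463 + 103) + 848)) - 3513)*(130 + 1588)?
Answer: -17080544980/2831 ≈ -6.0334e+6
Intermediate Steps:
G = -730 (G = 6 + 46*(-16) = 6 - 736 = -730)
((-G + 2463)/(1417 + ((463 + 103) + 848)) - 3513)*(130 + 1588) = ((-1*(-730) + 2463)/(1417 + ((463 + 103) + 848)) - 3513)*(130 + 1588) = ((730 + 2463)/(1417 + (566 + 848)) - 3513)*1718 = (3193/(1417 + 1414) - 3513)*1718 = (3193/2831 - 3513)*1718 = -9942110/2831*1718 = -17080544980/2831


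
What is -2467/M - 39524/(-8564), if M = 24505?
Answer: 236852058/52465205 ≈ 4.5145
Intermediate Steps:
-2467/M - 39524/(-8564) = -2467/24505 - 39524/(-8564) = -2467*1/24505 - 39524*(-1/8564) = -2467/24505 + 9881/2141 = 236852058/52465205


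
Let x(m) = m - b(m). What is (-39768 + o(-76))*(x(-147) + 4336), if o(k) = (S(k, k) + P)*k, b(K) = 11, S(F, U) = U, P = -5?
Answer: -140430936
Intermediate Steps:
o(k) = k*(-5 + k) (o(k) = (k - 5)*k = (-5 + k)*k = k*(-5 + k))
x(m) = -11 + m (x(m) = m - 1*11 = m - 11 = -11 + m)
(-39768 + o(-76))*(x(-147) + 4336) = (-39768 - 76*(-5 - 76))*((-11 - 147) + 4336) = (-39768 - 76*(-81))*(-158 + 4336) = (-39768 + 6156)*4178 = -33612*4178 = -140430936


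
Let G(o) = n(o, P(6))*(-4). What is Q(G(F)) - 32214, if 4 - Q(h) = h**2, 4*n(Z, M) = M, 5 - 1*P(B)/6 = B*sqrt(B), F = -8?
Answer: -40886 + 2160*sqrt(6) ≈ -35595.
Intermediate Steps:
P(B) = 30 - 6*B**(3/2) (P(B) = 30 - 6*B*sqrt(B) = 30 - 6*B**(3/2))
n(Z, M) = M/4
G(o) = -30 + 36*sqrt(6) (G(o) = ((30 - 36*sqrt(6))/4)*(-4) = (15/2 - 9*sqrt(6))*(-4) = -30 + 36*sqrt(6))
Q(h) = 4 - h**2
Q(G(F)) - 32214 = (4 - (-30 + 36*sqrt(6))**2) - 32214 = -32210 - (-30 + 36*sqrt(6))**2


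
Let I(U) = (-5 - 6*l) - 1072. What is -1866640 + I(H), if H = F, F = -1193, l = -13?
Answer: -1867639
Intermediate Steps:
H = -1193
I(U) = -999 (I(U) = (-5 - 6*(-13)) - 1072 = (-5 + 78) - 1072 = 73 - 1072 = -999)
-1866640 + I(H) = -1866640 - 999 = -1867639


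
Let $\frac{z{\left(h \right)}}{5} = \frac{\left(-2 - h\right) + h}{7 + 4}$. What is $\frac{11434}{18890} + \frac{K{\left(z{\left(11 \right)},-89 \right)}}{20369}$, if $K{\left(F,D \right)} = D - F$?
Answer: $\frac{1271793098}{2116237255} \approx 0.60097$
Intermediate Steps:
$z{\left(h \right)} = - \frac{10}{11}$ ($z{\left(h \right)} = 5 \frac{\left(-2 - h\right) + h}{7 + 4} = 5 \left(- \frac{2}{11}\right) = - \frac{10}{11}$)
$\frac{11434}{18890} + \frac{K{\left(z{\left(11 \right)},-89 \right)}}{20369} = \frac{11434}{18890} + \frac{-89 - - \frac{10}{11}}{20369} = 11434 \cdot \frac{1}{18890} + \left(-89 + \frac{10}{11}\right) \frac{1}{20369} = \frac{5717}{9445} - \frac{969}{224059} = \frac{1271793098}{2116237255}$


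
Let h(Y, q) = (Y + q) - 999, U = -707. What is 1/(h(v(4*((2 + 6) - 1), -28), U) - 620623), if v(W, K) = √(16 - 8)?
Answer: -622329/387293384233 - 2*√2/387293384233 ≈ -1.6069e-6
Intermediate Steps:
v(W, K) = 2*√2 (v(W, K) = √8 = 2*√2)
h(Y, q) = -999 + Y + q
1/(h(v(4*((2 + 6) - 1), -28), U) - 620623) = 1/((-999 + 2*√2 - 707) - 620623) = 1/((-1706 + 2*√2) - 620623) = 1/(-622329 + 2*√2)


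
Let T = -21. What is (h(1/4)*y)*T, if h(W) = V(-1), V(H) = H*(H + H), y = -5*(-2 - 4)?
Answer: -1260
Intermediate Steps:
y = 30 (y = -5*(-6) = 30)
V(H) = 2*H² (V(H) = H*(2*H) = 2*H²)
h(W) = 2 (h(W) = 2*(-1)² = 2*1 = 2)
(h(1/4)*y)*T = (2*30)*(-21) = 60*(-21) = -1260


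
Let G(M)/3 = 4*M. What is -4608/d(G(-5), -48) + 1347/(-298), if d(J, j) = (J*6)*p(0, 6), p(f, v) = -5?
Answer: -52747/7450 ≈ -7.0801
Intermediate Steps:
G(M) = 12*M (G(M) = 3*(4*M) = 12*M)
d(J, j) = -30*J (d(J, j) = (J*6)*(-5) = (6*J)*(-5) = -30*J)
-4608/d(G(-5), -48) + 1347/(-298) = -4608/((-360*(-5))) + 1347/(-298) = -4608/((-30*(-60))) + 1347*(-1/298) = -4608/1800 - 1347/298 = -4608*1/1800 - 1347/298 = -64/25 - 1347/298 = -52747/7450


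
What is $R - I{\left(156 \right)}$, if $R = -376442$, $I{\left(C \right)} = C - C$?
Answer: $-376442$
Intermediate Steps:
$I{\left(C \right)} = 0$
$R - I{\left(156 \right)} = -376442 - 0 = -376442 + 0 = -376442$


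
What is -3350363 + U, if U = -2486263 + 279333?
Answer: -5557293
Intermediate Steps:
U = -2206930
-3350363 + U = -3350363 - 2206930 = -5557293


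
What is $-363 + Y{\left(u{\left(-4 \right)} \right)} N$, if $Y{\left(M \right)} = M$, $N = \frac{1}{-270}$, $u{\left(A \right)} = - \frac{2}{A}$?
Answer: $- \frac{196021}{540} \approx -363.0$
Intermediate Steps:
$N = - \frac{1}{270} \approx -0.0037037$
$-363 + Y{\left(u{\left(-4 \right)} \right)} N = -363 + - \frac{2}{-4} \left(- \frac{1}{270}\right) = -363 + \left(-2\right) \left(- \frac{1}{4}\right) \left(- \frac{1}{270}\right) = -363 + \frac{1}{2} \left(- \frac{1}{270}\right) = -363 - \frac{1}{540} = - \frac{196021}{540}$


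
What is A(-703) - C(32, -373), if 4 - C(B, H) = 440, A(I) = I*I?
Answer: 494645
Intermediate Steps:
A(I) = I²
C(B, H) = -436 (C(B, H) = 4 - 1*440 = 4 - 440 = -436)
A(-703) - C(32, -373) = (-703)² - 1*(-436) = 494209 + 436 = 494645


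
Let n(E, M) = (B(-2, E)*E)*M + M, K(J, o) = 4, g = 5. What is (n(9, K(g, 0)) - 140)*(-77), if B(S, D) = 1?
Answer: 7700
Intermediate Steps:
n(E, M) = M + E*M (n(E, M) = (1*E)*M + M = E*M + M = M + E*M)
(n(9, K(g, 0)) - 140)*(-77) = (4*(1 + 9) - 140)*(-77) = (4*10 - 140)*(-77) = (40 - 140)*(-77) = -100*(-77) = 7700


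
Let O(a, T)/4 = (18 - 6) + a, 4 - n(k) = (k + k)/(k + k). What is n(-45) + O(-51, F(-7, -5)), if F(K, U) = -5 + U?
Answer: -153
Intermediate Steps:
n(k) = 3 (n(k) = 4 - (k + k)/(k + k) = 4 - 2*k/(2*k) = 4 - 2*k*1/(2*k) = 4 - 1*1 = 4 - 1 = 3)
O(a, T) = 48 + 4*a (O(a, T) = 4*((18 - 6) + a) = 4*(12 + a) = 48 + 4*a)
n(-45) + O(-51, F(-7, -5)) = 3 + (48 + 4*(-51)) = 3 + (48 - 204) = 3 - 156 = -153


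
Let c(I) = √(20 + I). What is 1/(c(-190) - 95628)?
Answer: -47814/4572357277 - I*√170/9144714554 ≈ -1.0457e-5 - 1.4258e-9*I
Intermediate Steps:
1/(c(-190) - 95628) = 1/(√(20 - 190) - 95628) = 1/(√(-170) - 95628) = 1/(I*√170 - 95628) = 1/(-95628 + I*√170)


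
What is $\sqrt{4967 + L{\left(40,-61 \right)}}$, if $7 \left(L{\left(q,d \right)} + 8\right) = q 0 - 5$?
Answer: $\frac{2 \sqrt{60739}}{7} \approx 70.415$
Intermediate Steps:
$L{\left(q,d \right)} = - \frac{61}{7}$ ($L{\left(q,d \right)} = -8 + \frac{q 0 - 5}{7} = -8 + \frac{0 - 5}{7} = -8 + \frac{1}{7} \left(-5\right) = -8 - \frac{5}{7} = - \frac{61}{7}$)
$\sqrt{4967 + L{\left(40,-61 \right)}} = \sqrt{4967 - \frac{61}{7}} = \sqrt{\frac{34708}{7}} = \frac{2 \sqrt{60739}}{7}$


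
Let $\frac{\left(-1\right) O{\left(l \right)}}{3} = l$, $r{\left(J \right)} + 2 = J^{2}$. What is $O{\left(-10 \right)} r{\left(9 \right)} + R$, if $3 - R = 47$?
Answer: $2326$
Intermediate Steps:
$R = -44$ ($R = 3 - 47 = -44$)
$r{\left(J \right)} = -2 + J^{2}$
$O{\left(l \right)} = - 3 l$
$O{\left(-10 \right)} r{\left(9 \right)} + R = \left(-3\right) \left(-10\right) \left(-2 + 9^{2}\right) - 44 = 30 \left(-2 + 81\right) - 44 = 30 \cdot 79 - 44 = 2370 - 44 = 2326$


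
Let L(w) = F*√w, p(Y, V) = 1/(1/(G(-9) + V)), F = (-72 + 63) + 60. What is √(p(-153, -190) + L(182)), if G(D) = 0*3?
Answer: √(-190 + 51*√182) ≈ 22.317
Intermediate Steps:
G(D) = 0
F = 51 (F = -9 + 60 = 51)
p(Y, V) = V (p(Y, V) = 1/(1/(0 + V)) = 1/(1/V) = V)
L(w) = 51*√w
√(p(-153, -190) + L(182)) = √(-190 + 51*√182)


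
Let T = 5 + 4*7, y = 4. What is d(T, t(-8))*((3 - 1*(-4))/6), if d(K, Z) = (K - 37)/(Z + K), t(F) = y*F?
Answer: -14/3 ≈ -4.6667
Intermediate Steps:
t(F) = 4*F
T = 33 (T = 5 + 28 = 33)
d(K, Z) = (-37 + K)/(K + Z)
d(T, t(-8))*((3 - 1*(-4))/6) = ((-37 + 33)/(33 + 4*(-8)))*((3 - 1*(-4))/6) = (-4/(33 - 32))*((3 + 4)*(⅙)) = (-4/1)*(7*(⅙)) = (1*(-4))*(7/6) = -4*7/6 = -14/3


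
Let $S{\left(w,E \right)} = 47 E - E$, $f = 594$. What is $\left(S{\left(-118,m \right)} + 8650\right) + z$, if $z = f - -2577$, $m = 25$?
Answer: $12971$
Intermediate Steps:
$S{\left(w,E \right)} = 46 E$
$z = 3171$ ($z = 594 - -2577 = 594 + 2577 = 3171$)
$\left(S{\left(-118,m \right)} + 8650\right) + z = \left(46 \cdot 25 + 8650\right) + 3171 = \left(1150 + 8650\right) + 3171 = 9800 + 3171 = 12971$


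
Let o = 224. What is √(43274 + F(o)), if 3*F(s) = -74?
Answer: 2*√97311/3 ≈ 207.96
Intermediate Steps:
F(s) = -74/3 (F(s) = (⅓)*(-74) = -74/3)
√(43274 + F(o)) = √(43274 - 74/3) = √(129748/3) = 2*√97311/3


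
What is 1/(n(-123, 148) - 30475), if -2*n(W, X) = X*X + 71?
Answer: -2/82925 ≈ -2.4118e-5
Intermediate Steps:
n(W, X) = -71/2 - X²/2 (n(W, X) = -(X*X + 71)/2 = -(X² + 71)/2 = -(71 + X²)/2 = -71/2 - X²/2)
1/(n(-123, 148) - 30475) = 1/((-71/2 - ½*148²) - 30475) = 1/((-71/2 - ½*21904) - 30475) = 1/((-71/2 - 10952) - 30475) = 1/(-21975/2 - 30475) = 1/(-82925/2) = -2/82925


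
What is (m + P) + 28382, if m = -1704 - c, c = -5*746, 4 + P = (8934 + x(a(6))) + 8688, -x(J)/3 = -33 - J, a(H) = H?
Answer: 48143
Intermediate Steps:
x(J) = 99 + 3*J (x(J) = -3*(-33 - J) = 99 + 3*J)
P = 17735 (P = -4 + ((8934 + (99 + 3*6)) + 8688) = -4 + ((8934 + (99 + 18)) + 8688) = -4 + ((8934 + 117) + 8688) = -4 + (9051 + 8688) = -4 + 17739 = 17735)
c = -3730
m = 2026 (m = -1704 - 1*(-3730) = -1704 + 3730 = 2026)
(m + P) + 28382 = (2026 + 17735) + 28382 = 19761 + 28382 = 48143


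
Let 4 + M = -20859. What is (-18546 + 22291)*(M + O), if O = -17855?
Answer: -144998910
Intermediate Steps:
M = -20863 (M = -4 - 20859 = -20863)
(-18546 + 22291)*(M + O) = (-18546 + 22291)*(-20863 - 17855) = 3745*(-38718) = -144998910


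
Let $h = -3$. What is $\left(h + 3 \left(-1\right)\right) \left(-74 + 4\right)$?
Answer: $420$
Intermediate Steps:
$\left(h + 3 \left(-1\right)\right) \left(-74 + 4\right) = \left(-3 + 3 \left(-1\right)\right) \left(-74 + 4\right) = \left(-3 - 3\right) \left(-70\right) = \left(-6\right) \left(-70\right) = 420$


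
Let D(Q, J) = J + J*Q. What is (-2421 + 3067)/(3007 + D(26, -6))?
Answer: 646/2845 ≈ 0.22707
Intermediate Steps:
(-2421 + 3067)/(3007 + D(26, -6)) = (-2421 + 3067)/(3007 - 6*(1 + 26)) = 646/(3007 - 6*27) = 646/(3007 - 162) = 646/2845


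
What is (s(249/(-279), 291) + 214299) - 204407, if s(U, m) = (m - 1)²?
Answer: 93992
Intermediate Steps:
s(U, m) = (-1 + m)²
(s(249/(-279), 291) + 214299) - 204407 = ((-1 + 291)² + 214299) - 204407 = (290² + 214299) - 204407 = (84100 + 214299) - 204407 = 298399 - 204407 = 93992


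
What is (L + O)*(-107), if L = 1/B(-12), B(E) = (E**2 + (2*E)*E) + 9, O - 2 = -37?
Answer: 1651438/441 ≈ 3744.8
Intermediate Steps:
O = -35 (O = 2 - 37 = -35)
B(E) = 9 + 3*E**2 (B(E) = (E**2 + 2*E**2) + 9 = 3*E**2 + 9 = 9 + 3*E**2)
L = 1/441 (L = 1/(9 + 3*(-12)**2) = 1/(9 + 3*144) = 1/(9 + 432) = 1/441 ≈ 0.0022676)
(L + O)*(-107) = (1/441 - 35)*(-107) = -15434/441*(-107) = 1651438/441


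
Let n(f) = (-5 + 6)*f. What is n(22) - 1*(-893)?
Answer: 915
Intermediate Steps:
n(f) = f (n(f) = 1*f = f)
n(22) - 1*(-893) = 22 - 1*(-893) = 22 + 893 = 915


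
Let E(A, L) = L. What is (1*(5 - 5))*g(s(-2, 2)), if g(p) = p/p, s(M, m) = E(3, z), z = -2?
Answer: 0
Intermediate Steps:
s(M, m) = -2
g(p) = 1
(1*(5 - 5))*g(s(-2, 2)) = (1*(5 - 5))*1 = (1*0)*1 = 0*1 = 0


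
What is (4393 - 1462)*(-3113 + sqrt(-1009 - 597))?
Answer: -9124203 + 2931*I*sqrt(1606) ≈ -9.1242e+6 + 1.1746e+5*I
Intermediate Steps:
(4393 - 1462)*(-3113 + sqrt(-1009 - 597)) = 2931*(-3113 + sqrt(-1606)) = 2931*(-3113 + I*sqrt(1606)) = -9124203 + 2931*I*sqrt(1606)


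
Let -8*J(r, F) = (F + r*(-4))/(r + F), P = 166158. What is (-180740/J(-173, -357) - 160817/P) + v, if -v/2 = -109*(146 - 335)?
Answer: -25925320171271/11132586 ≈ -2.3288e+6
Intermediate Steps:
J(r, F) = -(F - 4*r)/(8*(F + r)) (J(r, F) = -(F + r*(-4))/(8*(r + F)) = -(F - 4*r)/(8*(F + r)))
v = -41202 (v = -(-218)*(146 - 335) = -(-218)*(-189) = -2*20601 = -41202)
(-180740/J(-173, -357) - 160817/P) + v = (-180740*(-357 - 173)/((½)*(-173) - ⅛*(-357)) - 160817/166158) - 41202 = (-180740*(-530/(-173/2 + 357/8)) - 160817*1/166158) - 41202 = (-180740/((-1/530*(-335/8))) - 160817/166158) - 41202 = (-180740/67/848 - 160817/166158) - 41202 = (-180740*848/67 - 160817/166158) - 41202 = (-153267520/67 - 160817/166158) - 41202 = -25466635362899/11132586 - 41202 = -25925320171271/11132586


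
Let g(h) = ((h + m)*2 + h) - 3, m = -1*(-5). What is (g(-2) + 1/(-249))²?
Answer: 61504/62001 ≈ 0.99198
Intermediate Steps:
m = 5
g(h) = 7 + 3*h (g(h) = ((h + 5)*2 + h) - 3 = ((5 + h)*2 + h) - 3 = ((10 + 2*h) + h) - 3 = (10 + 3*h) - 3 = 7 + 3*h)
(g(-2) + 1/(-249))² = ((7 + 3*(-2)) + 1/(-249))² = ((7 - 6) - 1/249)² = (1 - 1/249)² = (248/249)² = 61504/62001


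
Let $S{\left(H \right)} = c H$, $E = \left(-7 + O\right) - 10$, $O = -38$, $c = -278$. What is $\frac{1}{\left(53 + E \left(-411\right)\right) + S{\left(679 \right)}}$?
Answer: $- \frac{1}{166104} \approx -6.0203 \cdot 10^{-6}$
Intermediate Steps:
$E = -55$ ($E = \left(-7 - 38\right) - 10 = -45 - 10 = -55$)
$S{\left(H \right)} = - 278 H$
$\frac{1}{\left(53 + E \left(-411\right)\right) + S{\left(679 \right)}} = \frac{1}{\left(53 - -22605\right) - 188762} = \frac{1}{\left(53 + 22605\right) - 188762} = \frac{1}{22658 - 188762} = \frac{1}{-166104} = - \frac{1}{166104}$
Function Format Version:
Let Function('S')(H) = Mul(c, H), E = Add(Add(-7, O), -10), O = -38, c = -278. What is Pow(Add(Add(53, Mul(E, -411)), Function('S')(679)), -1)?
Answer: Rational(-1, 166104) ≈ -6.0203e-6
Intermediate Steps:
E = -55 (E = Add(Add(-7, -38), -10) = Add(-45, -10) = -55)
Function('S')(H) = Mul(-278, H)
Pow(Add(Add(53, Mul(E, -411)), Function('S')(679)), -1) = Pow(Add(Add(53, Mul(-55, -411)), Mul(-278, 679)), -1) = Pow(Add(Add(53, 22605), -188762), -1) = Pow(Add(22658, -188762), -1) = Pow(-166104, -1) = Rational(-1, 166104)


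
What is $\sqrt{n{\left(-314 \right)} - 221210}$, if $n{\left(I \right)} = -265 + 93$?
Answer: $21 i \sqrt{502} \approx 470.51 i$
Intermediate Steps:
$n{\left(I \right)} = -172$
$\sqrt{n{\left(-314 \right)} - 221210} = \sqrt{-172 - 221210} = \sqrt{-221382} = 21 i \sqrt{502}$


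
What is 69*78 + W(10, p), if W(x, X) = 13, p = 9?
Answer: 5395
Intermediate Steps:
69*78 + W(10, p) = 69*78 + 13 = 5382 + 13 = 5395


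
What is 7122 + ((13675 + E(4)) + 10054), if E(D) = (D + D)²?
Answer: 30915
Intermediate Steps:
E(D) = 4*D² (E(D) = (2*D)² = 4*D²)
7122 + ((13675 + E(4)) + 10054) = 7122 + ((13675 + 4*4²) + 10054) = 7122 + ((13675 + 4*16) + 10054) = 7122 + ((13675 + 64) + 10054) = 7122 + (13739 + 10054) = 7122 + 23793 = 30915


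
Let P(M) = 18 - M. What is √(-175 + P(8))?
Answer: I*√165 ≈ 12.845*I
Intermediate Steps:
√(-175 + P(8)) = √(-175 + (18 - 1*8)) = √(-175 + (18 - 8)) = √(-175 + 10) = √(-165) = I*√165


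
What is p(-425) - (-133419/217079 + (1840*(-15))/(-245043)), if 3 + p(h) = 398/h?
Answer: -25881562474652/7535772664575 ≈ -3.4345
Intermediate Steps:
p(h) = -3 + 398/h
p(-425) - (-133419/217079 + (1840*(-15))/(-245043)) = (-3 + 398/(-425)) - (-133419/217079 + (1840*(-15))/(-245043)) = (-3 + 398*(-1/425)) - (-133419*1/217079 - 27600*(-1/245043)) = (-3 - 398/425) - (-133419/217079 + 9200/81681) = -1673/425 - 1*(-8900670539/17731229799) = -1673/425 + 8900670539/17731229799 = -25881562474652/7535772664575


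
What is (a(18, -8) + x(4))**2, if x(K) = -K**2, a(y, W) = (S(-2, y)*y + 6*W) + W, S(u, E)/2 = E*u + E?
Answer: 518400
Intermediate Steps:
S(u, E) = 2*E + 2*E*u (S(u, E) = 2*(E*u + E) = 2*(E + E*u) = 2*E + 2*E*u)
a(y, W) = -2*y**2 + 7*W (a(y, W) = ((2*y*(1 - 2))*y + 6*W) + W = ((2*y*(-1))*y + 6*W) + W = ((-2*y)*y + 6*W) + W = (-2*y**2 + 6*W) + W = -2*y**2 + 7*W)
(a(18, -8) + x(4))**2 = ((-2*18**2 + 7*(-8)) - 1*4**2)**2 = ((-2*324 - 56) - 1*16)**2 = ((-648 - 56) - 16)**2 = (-704 - 16)**2 = (-720)**2 = 518400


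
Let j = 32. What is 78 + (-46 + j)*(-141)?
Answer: 2052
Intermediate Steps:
78 + (-46 + j)*(-141) = 78 + (-46 + 32)*(-141) = 78 - 14*(-141) = 78 + 1974 = 2052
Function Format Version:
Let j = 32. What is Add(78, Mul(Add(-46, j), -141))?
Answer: 2052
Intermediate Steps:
Add(78, Mul(Add(-46, j), -141)) = Add(78, Mul(Add(-46, 32), -141)) = Add(78, Mul(-14, -141)) = Add(78, 1974) = 2052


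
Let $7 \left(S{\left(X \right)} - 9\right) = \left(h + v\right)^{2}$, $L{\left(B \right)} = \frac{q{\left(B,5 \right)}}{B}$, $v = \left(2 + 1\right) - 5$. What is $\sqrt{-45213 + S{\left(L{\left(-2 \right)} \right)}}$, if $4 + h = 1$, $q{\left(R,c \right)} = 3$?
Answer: $\frac{i \sqrt{2214821}}{7} \approx 212.6 i$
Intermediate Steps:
$v = -2$ ($v = 3 - 5 = -2$)
$h = -3$ ($h = -4 + 1 = -3$)
$L{\left(B \right)} = \frac{3}{B}$
$S{\left(X \right)} = \frac{88}{7}$ ($S{\left(X \right)} = 9 + \frac{\left(-3 - 2\right)^{2}}{7} = 9 + \frac{\left(-5\right)^{2}}{7} = 9 + \frac{1}{7} \cdot 25 = 9 + \frac{25}{7} = \frac{88}{7}$)
$\sqrt{-45213 + S{\left(L{\left(-2 \right)} \right)}} = \sqrt{-45213 + \frac{88}{7}} = \sqrt{- \frac{316403}{7}} = \frac{i \sqrt{2214821}}{7}$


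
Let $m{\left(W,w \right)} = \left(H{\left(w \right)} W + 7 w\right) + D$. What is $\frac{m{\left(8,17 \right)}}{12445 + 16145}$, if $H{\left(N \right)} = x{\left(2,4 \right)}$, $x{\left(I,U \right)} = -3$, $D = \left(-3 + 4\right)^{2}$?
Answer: $\frac{16}{4765} \approx 0.0033578$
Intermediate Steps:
$D = 1$ ($D = 1^{2} = 1$)
$H{\left(N \right)} = -3$
$m{\left(W,w \right)} = 1 - 3 W + 7 w$ ($m{\left(W,w \right)} = \left(- 3 W + 7 w\right) + 1 = 1 - 3 W + 7 w$)
$\frac{m{\left(8,17 \right)}}{12445 + 16145} = \frac{1 - 24 + 7 \cdot 17}{12445 + 16145} = \frac{1 - 24 + 119}{28590} = \frac{1}{28590} \cdot 96 = \frac{16}{4765}$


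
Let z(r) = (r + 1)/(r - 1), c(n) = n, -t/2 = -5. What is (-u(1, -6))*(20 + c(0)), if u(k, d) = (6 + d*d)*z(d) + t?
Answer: -800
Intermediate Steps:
t = 10 (t = -2*(-5) = 10)
z(r) = (1 + r)/(-1 + r)
u(k, d) = 10 + (1 + d)*(6 + d²)/(-1 + d) (u(k, d) = (6 + d*d)*((1 + d)/(-1 + d)) + 10 = (6 + d²)*((1 + d)/(-1 + d)) + 10 = (1 + d)*(6 + d²)/(-1 + d) + 10 = 10 + (1 + d)*(6 + d²)/(-1 + d))
(-u(1, -6))*(20 + c(0)) = (-(-4 + 16*(-6) + (-6)²*(1 - 6))/(-1 - 6))*(20 + 0) = -(-4 - 96 + 36*(-5))/(-7)*20 = -(-1)*(-4 - 96 - 180)/7*20 = -(-1)*(-280)/7*20 = -1*40*20 = -40*20 = -800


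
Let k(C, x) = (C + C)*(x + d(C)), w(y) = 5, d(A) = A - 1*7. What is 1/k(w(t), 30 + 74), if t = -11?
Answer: 1/1020 ≈ 0.00098039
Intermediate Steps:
d(A) = -7 + A (d(A) = A - 7 = -7 + A)
k(C, x) = 2*C*(-7 + C + x) (k(C, x) = (C + C)*(x + (-7 + C)) = (2*C)*(-7 + C + x) = 2*C*(-7 + C + x))
1/k(w(t), 30 + 74) = 1/(2*5*(-7 + 5 + (30 + 74))) = 1/(2*5*(-7 + 5 + 104)) = 1/(2*5*102) = 1/1020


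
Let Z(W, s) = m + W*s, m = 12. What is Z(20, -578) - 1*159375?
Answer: -170923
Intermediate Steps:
Z(W, s) = 12 + W*s
Z(20, -578) - 1*159375 = (12 + 20*(-578)) - 1*159375 = (12 - 11560) - 159375 = -11548 - 159375 = -170923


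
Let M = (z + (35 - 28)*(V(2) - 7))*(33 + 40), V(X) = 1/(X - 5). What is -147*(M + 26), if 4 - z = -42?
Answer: 53410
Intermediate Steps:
z = 46 (z = 4 - 1*(-42) = 4 + 42 = 46)
V(X) = 1/(-5 + X)
M = -1168/3 (M = (46 + (35 - 28)*(1/(-5 + 2) - 7))*(33 + 40) = (46 + 7*(1/(-3) - 7))*73 = (46 + 7*(-⅓ - 7))*73 = (46 + 7*(-22/3))*73 = (46 - 154/3)*73 = -16/3*73 = -1168/3 ≈ -389.33)
-147*(M + 26) = -147*(-1168/3 + 26) = -147*(-1090/3) = 53410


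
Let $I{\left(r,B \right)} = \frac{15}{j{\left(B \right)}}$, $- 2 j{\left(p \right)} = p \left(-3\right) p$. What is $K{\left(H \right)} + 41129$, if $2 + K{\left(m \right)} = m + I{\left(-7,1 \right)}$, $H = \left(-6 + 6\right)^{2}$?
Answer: $41137$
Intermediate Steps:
$j{\left(p \right)} = \frac{3 p^{2}}{2}$ ($j{\left(p \right)} = - \frac{p \left(-3\right) p}{2} = - \frac{- 3 p p}{2} = - \frac{\left(-3\right) p^{2}}{2} = \frac{3 p^{2}}{2}$)
$H = 0$ ($H = 0^{2} = 0$)
$I{\left(r,B \right)} = \frac{10}{B^{2}}$ ($I{\left(r,B \right)} = \frac{15}{\frac{3}{2} B^{2}} = 15 \frac{2}{3 B^{2}} = \frac{10}{B^{2}}$)
$K{\left(m \right)} = 8 + m$ ($K{\left(m \right)} = -2 + \left(m + 10 \cdot 1^{-2}\right) = -2 + \left(m + 10 \cdot 1\right) = -2 + \left(m + 10\right) = -2 + \left(10 + m\right) = 8 + m$)
$K{\left(H \right)} + 41129 = \left(8 + 0\right) + 41129 = 8 + 41129 = 41137$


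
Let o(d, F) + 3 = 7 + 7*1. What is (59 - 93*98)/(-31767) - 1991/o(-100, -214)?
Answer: -5740772/31767 ≈ -180.71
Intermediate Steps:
o(d, F) = 11 (o(d, F) = -3 + (7 + 7*1) = -3 + (7 + 7) = -3 + 14 = 11)
(59 - 93*98)/(-31767) - 1991/o(-100, -214) = (59 - 93*98)/(-31767) - 1991/11 = (59 - 9114)*(-1/31767) - 1991*1/11 = -9055*(-1/31767) - 181 = 9055/31767 - 181 = -5740772/31767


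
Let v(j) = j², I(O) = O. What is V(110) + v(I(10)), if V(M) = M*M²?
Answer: 1331100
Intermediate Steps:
V(M) = M³
V(110) + v(I(10)) = 110³ + 10² = 1331000 + 100 = 1331100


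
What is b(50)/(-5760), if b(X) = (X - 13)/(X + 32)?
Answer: -37/472320 ≈ -7.8337e-5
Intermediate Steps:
b(X) = (-13 + X)/(32 + X)
b(50)/(-5760) = ((-13 + 50)/(32 + 50))/(-5760) = (37/82)*(-1/5760) = -37/472320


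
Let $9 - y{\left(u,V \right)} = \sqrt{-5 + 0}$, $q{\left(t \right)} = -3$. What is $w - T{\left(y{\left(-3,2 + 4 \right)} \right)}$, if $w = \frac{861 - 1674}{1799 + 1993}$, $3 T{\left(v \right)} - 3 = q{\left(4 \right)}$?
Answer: $- \frac{271}{1264} \approx -0.2144$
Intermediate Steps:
$y{\left(u,V \right)} = 9 - i \sqrt{5}$ ($y{\left(u,V \right)} = 9 - \sqrt{-5 + 0} = 9 - \sqrt{-5} = 9 - i \sqrt{5}$)
$T{\left(v \right)} = 0$ ($T{\left(v \right)} = 1 + \frac{1}{3} \left(-3\right) = 1 - 1 = 0$)
$w = - \frac{271}{1264}$ ($w = - \frac{813}{3792} = \left(-813\right) \frac{1}{3792} = - \frac{271}{1264} \approx -0.2144$)
$w - T{\left(y{\left(-3,2 + 4 \right)} \right)} = - \frac{271}{1264} - 0 = - \frac{271}{1264} + 0 = - \frac{271}{1264}$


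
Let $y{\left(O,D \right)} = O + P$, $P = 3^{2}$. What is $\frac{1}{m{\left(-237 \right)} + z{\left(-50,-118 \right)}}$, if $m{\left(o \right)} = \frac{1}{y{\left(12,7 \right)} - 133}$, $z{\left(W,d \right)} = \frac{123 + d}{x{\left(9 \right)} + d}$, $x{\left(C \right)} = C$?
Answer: $- \frac{12208}{669} \approx -18.248$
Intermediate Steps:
$P = 9$
$y{\left(O,D \right)} = 9 + O$ ($y{\left(O,D \right)} = O + 9 = 9 + O$)
$z{\left(W,d \right)} = \frac{123 + d}{9 + d}$
$m{\left(o \right)} = - \frac{1}{112}$ ($m{\left(o \right)} = \frac{1}{\left(9 + 12\right) - 133} = \frac{1}{21 - 133} = \frac{1}{-112} = - \frac{1}{112}$)
$\frac{1}{m{\left(-237 \right)} + z{\left(-50,-118 \right)}} = \frac{1}{- \frac{1}{112} + \frac{123 - 118}{9 - 118}} = \frac{1}{- \frac{1}{112} + \frac{1}{-109} \cdot 5} = \frac{1}{- \frac{1}{112} - \frac{5}{109}} = \frac{1}{- \frac{669}{12208}} = - \frac{12208}{669}$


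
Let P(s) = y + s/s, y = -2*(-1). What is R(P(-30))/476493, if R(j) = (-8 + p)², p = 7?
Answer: 1/476493 ≈ 2.0987e-6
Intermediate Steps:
y = 2
P(s) = 3 (P(s) = 2 + s/s = 2 + 1 = 3)
R(j) = 1 (R(j) = (-8 + 7)² = (-1)² = 1)
R(P(-30))/476493 = 1/476493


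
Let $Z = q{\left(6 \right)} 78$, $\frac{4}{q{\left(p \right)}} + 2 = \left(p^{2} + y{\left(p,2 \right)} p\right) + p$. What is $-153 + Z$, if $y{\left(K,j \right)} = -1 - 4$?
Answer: $- \frac{609}{5} \approx -121.8$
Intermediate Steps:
$y{\left(K,j \right)} = -5$
$q{\left(p \right)} = \frac{4}{-2 + p^{2} - 4 p}$ ($q{\left(p \right)} = \frac{4}{-2 + \left(\left(p^{2} - 5 p\right) + p\right)} = \frac{4}{-2 + \left(p^{2} - 4 p\right)} = \frac{4}{-2 + p^{2} - 4 p}$)
$Z = \frac{156}{5}$ ($Z = \frac{4}{-2 + 6^{2} - 24} \cdot 78 = \frac{4}{-2 + 36 - 24} \cdot 78 = \frac{4}{10} \cdot 78 = 4 \cdot \frac{1}{10} \cdot 78 = \frac{2}{5} \cdot 78 = \frac{156}{5} \approx 31.2$)
$-153 + Z = -153 + \frac{156}{5} = - \frac{609}{5}$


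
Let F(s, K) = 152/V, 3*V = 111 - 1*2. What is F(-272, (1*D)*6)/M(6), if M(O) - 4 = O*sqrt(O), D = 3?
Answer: -228/2725 + 342*sqrt(6)/2725 ≈ 0.22375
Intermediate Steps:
M(O) = 4 + O**(3/2) (M(O) = 4 + O*sqrt(O) = 4 + O**(3/2))
V = 109/3 (V = (111 - 1*2)/3 = (111 - 2)/3 = (1/3)*109 = 109/3 ≈ 36.333)
F(s, K) = 456/109 (F(s, K) = 152/(109/3) = 152*(3/109) = 456/109)
F(-272, (1*D)*6)/M(6) = 456/(109*(4 + 6**(3/2))) = 456/(109*(4 + 6*sqrt(6)))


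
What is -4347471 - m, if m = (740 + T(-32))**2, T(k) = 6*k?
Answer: -4647775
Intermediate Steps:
m = 300304 (m = (740 + 6*(-32))**2 = (740 - 192)**2 = 548**2 = 300304)
-4347471 - m = -4347471 - 1*300304 = -4347471 - 300304 = -4647775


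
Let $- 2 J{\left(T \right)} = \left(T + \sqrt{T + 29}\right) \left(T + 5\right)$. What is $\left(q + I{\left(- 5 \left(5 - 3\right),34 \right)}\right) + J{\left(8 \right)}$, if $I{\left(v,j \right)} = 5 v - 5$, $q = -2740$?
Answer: $-2847 - \frac{13 \sqrt{37}}{2} \approx -2886.5$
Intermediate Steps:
$I{\left(v,j \right)} = -5 + 5 v$
$J{\left(T \right)} = - \frac{\left(5 + T\right) \left(T + \sqrt{29 + T}\right)}{2}$ ($J{\left(T \right)} = - \frac{\left(T + \sqrt{T + 29}\right) \left(T + 5\right)}{2} = - \frac{\left(T + \sqrt{29 + T}\right) \left(5 + T\right)}{2} = - \frac{\left(5 + T\right) \left(T + \sqrt{29 + T}\right)}{2}$)
$\left(q + I{\left(- 5 \left(5 - 3\right),34 \right)}\right) + J{\left(8 \right)} = \left(-2740 + \left(-5 + 5 \left(- 5 \left(5 - 3\right)\right)\right)\right) - \left(20 + 32 + \frac{13 \sqrt{29 + 8}}{2}\right) = \left(-2740 + \left(-5 + 5 \left(\left(-5\right) 2\right)\right)\right) - \left(52 + \frac{13 \sqrt{37}}{2}\right) = \left(-2740 + \left(-5 + 5 \left(-10\right)\right)\right) - \left(52 + \frac{13 \sqrt{37}}{2}\right) = \left(-2740 - 55\right) - \left(52 + \frac{13 \sqrt{37}}{2}\right) = -2795 - \left(52 + \frac{13 \sqrt{37}}{2}\right) = -2847 - \frac{13 \sqrt{37}}{2}$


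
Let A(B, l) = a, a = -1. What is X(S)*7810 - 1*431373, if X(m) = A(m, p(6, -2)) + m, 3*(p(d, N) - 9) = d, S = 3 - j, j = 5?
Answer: -454803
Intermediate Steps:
S = -2 (S = 3 - 1*5 = 3 - 5 = -2)
p(d, N) = 9 + d/3
A(B, l) = -1
X(m) = -1 + m
X(S)*7810 - 1*431373 = (-1 - 2)*7810 - 1*431373 = -3*7810 - 431373 = -23430 - 431373 = -454803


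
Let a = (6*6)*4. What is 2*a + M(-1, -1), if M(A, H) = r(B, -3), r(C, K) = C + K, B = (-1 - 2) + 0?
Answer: 282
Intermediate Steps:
B = -3 (B = -3 + 0 = -3)
a = 144 (a = 36*4 = 144)
M(A, H) = -6 (M(A, H) = -3 - 3 = -6)
2*a + M(-1, -1) = 2*144 - 6 = 288 - 6 = 282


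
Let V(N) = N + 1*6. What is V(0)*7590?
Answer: 45540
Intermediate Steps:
V(N) = 6 + N (V(N) = N + 6 = 6 + N)
V(0)*7590 = (6 + 0)*7590 = 6*7590 = 45540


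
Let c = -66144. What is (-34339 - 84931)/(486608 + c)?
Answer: -59635/210232 ≈ -0.28366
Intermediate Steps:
(-34339 - 84931)/(486608 + c) = (-34339 - 84931)/(486608 - 66144) = -119270/420464 = -119270*1/420464 = -59635/210232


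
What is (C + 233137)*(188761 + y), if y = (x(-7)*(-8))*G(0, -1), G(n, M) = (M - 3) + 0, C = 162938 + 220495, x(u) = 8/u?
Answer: 814532746470/7 ≈ 1.1636e+11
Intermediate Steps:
C = 383433
G(n, M) = -3 + M (G(n, M) = (-3 + M) + 0 = -3 + M)
y = -256/7 (y = ((8/(-7))*(-8))*(-3 - 1) = ((8*(-⅐))*(-8))*(-4) = -8/7*(-8)*(-4) = (64/7)*(-4) = -256/7 ≈ -36.571)
(C + 233137)*(188761 + y) = (383433 + 233137)*(188761 - 256/7) = 616570*(1321071/7) = 814532746470/7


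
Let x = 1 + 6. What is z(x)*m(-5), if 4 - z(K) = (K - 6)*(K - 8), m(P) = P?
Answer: -25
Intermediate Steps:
x = 7
z(K) = 4 - (-8 + K)*(-6 + K) (z(K) = 4 - (K - 6)*(K - 8) = 4 - (-6 + K)*(-8 + K) = 4 - (-8 + K)*(-6 + K))
z(x)*m(-5) = (-44 - 1*7² + 14*7)*(-5) = (-44 - 1*49 + 98)*(-5) = (-44 - 49 + 98)*(-5) = 5*(-5) = -25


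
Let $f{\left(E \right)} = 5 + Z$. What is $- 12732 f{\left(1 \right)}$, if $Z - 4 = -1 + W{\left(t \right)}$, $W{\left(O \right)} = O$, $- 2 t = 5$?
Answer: $-70026$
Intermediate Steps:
$t = - \frac{5}{2}$ ($t = \left(- \frac{1}{2}\right) 5 = - \frac{5}{2} \approx -2.5$)
$Z = \frac{1}{2}$ ($Z = 4 - \frac{7}{2} = \frac{1}{2} \approx 0.5$)
$f{\left(E \right)} = \frac{11}{2}$ ($f{\left(E \right)} = 5 + \frac{1}{2} = \frac{11}{2}$)
$- 12732 f{\left(1 \right)} = \left(-12732\right) \frac{11}{2} = -70026$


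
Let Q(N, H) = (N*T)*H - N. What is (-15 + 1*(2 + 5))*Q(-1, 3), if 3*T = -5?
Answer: -48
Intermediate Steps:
T = -5/3 (T = (⅓)*(-5) = -5/3 ≈ -1.6667)
Q(N, H) = -N - 5*H*N/3 (Q(N, H) = (N*(-5/3))*H - N = (-5*N/3)*H - N = -5*H*N/3 - N = -N - 5*H*N/3)
(-15 + 1*(2 + 5))*Q(-1, 3) = (-15 + 1*(2 + 5))*((⅓)*(-1)*(-3 - 5*3)) = (-15 + 1*7)*((⅓)*(-1)*(-3 - 15)) = (-15 + 7)*((⅓)*(-1)*(-18)) = -8*6 = -48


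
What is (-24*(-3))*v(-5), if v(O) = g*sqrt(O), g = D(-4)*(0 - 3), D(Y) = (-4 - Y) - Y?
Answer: -864*I*sqrt(5) ≈ -1932.0*I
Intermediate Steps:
D(Y) = -4 - 2*Y
g = -12 (g = (-4 - 2*(-4))*(0 - 3) = (-4 + 8)*(-3) = 4*(-3) = -12)
v(O) = -12*sqrt(O)
(-24*(-3))*v(-5) = (-24*(-3))*(-12*I*sqrt(5)) = 72*(-12*I*sqrt(5)) = -864*I*sqrt(5)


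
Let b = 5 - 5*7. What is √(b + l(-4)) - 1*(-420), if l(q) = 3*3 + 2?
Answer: 420 + I*√19 ≈ 420.0 + 4.3589*I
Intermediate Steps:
b = -30 (b = 5 - 35 = -30)
l(q) = 11 (l(q) = 9 + 2 = 11)
√(b + l(-4)) - 1*(-420) = √(-30 + 11) - 1*(-420) = √(-19) + 420 = I*√19 + 420 = 420 + I*√19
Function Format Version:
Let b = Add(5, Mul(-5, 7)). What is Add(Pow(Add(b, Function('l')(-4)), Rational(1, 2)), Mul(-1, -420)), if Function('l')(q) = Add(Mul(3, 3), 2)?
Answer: Add(420, Mul(I, Pow(19, Rational(1, 2)))) ≈ Add(420.00, Mul(4.3589, I))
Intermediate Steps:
b = -30 (b = Add(5, -35) = -30)
Function('l')(q) = 11 (Function('l')(q) = Add(9, 2) = 11)
Add(Pow(Add(b, Function('l')(-4)), Rational(1, 2)), Mul(-1, -420)) = Add(Pow(Add(-30, 11), Rational(1, 2)), Mul(-1, -420)) = Add(Pow(-19, Rational(1, 2)), 420) = Add(Mul(I, Pow(19, Rational(1, 2))), 420) = Add(420, Mul(I, Pow(19, Rational(1, 2))))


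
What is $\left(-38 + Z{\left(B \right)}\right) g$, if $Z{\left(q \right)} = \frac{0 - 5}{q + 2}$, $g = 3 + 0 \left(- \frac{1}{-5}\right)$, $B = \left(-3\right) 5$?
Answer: $- \frac{1467}{13} \approx -112.85$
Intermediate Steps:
$B = -15$
$g = 3$ ($g = 3 + 0 \left(\left(-1\right) \left(- \frac{1}{5}\right)\right) = 3 + 0 \cdot \frac{1}{5} = 3 + 0 = 3$)
$Z{\left(q \right)} = - \frac{5}{2 + q}$
$\left(-38 + Z{\left(B \right)}\right) g = \left(-38 - \frac{5}{2 - 15}\right) 3 = \left(-38 - \frac{5}{-13}\right) 3 = \left(-38 - - \frac{5}{13}\right) 3 = \left(-38 + \frac{5}{13}\right) 3 = \left(- \frac{489}{13}\right) 3 = - \frac{1467}{13}$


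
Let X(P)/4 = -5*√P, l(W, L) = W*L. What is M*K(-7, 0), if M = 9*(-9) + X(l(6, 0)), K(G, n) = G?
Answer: 567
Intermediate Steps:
l(W, L) = L*W
X(P) = -20*√P (X(P) = 4*(-5*√P) = -20*√P)
M = -81 (M = 9*(-9) - 20*√(0*6) = -81 - 20*√0 = -81 - 20*0 = -81 + 0 = -81)
M*K(-7, 0) = -81*(-7) = 567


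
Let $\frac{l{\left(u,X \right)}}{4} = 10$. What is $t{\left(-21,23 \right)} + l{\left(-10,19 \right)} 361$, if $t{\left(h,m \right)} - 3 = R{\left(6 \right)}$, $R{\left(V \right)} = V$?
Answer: $14449$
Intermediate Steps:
$t{\left(h,m \right)} = 9$ ($t{\left(h,m \right)} = 3 + 6 = 9$)
$l{\left(u,X \right)} = 40$ ($l{\left(u,X \right)} = 4 \cdot 10 = 40$)
$t{\left(-21,23 \right)} + l{\left(-10,19 \right)} 361 = 9 + 40 \cdot 361 = 9 + 14440 = 14449$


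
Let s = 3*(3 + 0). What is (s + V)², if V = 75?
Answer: 7056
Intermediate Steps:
s = 9 (s = 3*3 = 9)
(s + V)² = (9 + 75)² = 84² = 7056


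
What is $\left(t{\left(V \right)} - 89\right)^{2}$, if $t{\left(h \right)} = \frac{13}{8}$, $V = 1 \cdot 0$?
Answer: $\frac{488601}{64} \approx 7634.4$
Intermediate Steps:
$V = 0$
$t{\left(h \right)} = \frac{13}{8}$ ($t{\left(h \right)} = 13 \cdot \frac{1}{8} = \frac{13}{8}$)
$\left(t{\left(V \right)} - 89\right)^{2} = \left(\frac{13}{8} - 89\right)^{2} = \left(- \frac{699}{8}\right)^{2} = \frac{488601}{64}$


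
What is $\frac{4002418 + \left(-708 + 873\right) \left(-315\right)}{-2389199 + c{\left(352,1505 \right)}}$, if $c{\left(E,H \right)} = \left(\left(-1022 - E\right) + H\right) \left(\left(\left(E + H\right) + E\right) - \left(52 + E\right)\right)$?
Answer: $- \frac{232379}{126632} \approx -1.8351$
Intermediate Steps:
$c{\left(E,H \right)} = \left(-1022 + H - E\right) \left(-52 + E + H\right)$ ($c{\left(E,H \right)} = \left(-1022 + H - E\right) \left(\left(H + 2 E\right) - \left(52 + E\right)\right) = \left(-1022 + H - E\right) \left(-52 + E + H\right)$)
$\frac{4002418 + \left(-708 + 873\right) \left(-315\right)}{-2389199 + c{\left(352,1505 \right)}} = \frac{4002418 + \left(-708 + 873\right) \left(-315\right)}{-2389199 - \left(2028570 - 2265025\right)} = \frac{4002418 + 165 \left(-315\right)}{-2389199 - -236455} = \frac{4002418 - 51975}{-2389199 - -236455} = \frac{3950443}{-2389199 + 236455} = \frac{3950443}{-2152744} = 3950443 \left(- \frac{1}{2152744}\right) = - \frac{232379}{126632}$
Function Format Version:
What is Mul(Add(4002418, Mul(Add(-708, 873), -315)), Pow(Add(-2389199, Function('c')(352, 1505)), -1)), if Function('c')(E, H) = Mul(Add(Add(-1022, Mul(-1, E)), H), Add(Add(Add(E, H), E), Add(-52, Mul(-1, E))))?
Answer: Rational(-232379, 126632) ≈ -1.8351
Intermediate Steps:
Function('c')(E, H) = Mul(Add(-1022, H, Mul(-1, E)), Add(-52, E, H)) (Function('c')(E, H) = Mul(Add(-1022, H, Mul(-1, E)), Add(Add(H, Mul(2, E)), Add(-52, Mul(-1, E)))) = Mul(Add(-1022, H, Mul(-1, E)), Add(-52, E, H)))
Mul(Add(4002418, Mul(Add(-708, 873), -315)), Pow(Add(-2389199, Function('c')(352, 1505)), -1)) = Mul(Add(4002418, Mul(Add(-708, 873), -315)), Pow(Add(-2389199, Add(53144, Pow(1505, 2), Mul(-1, Pow(352, 2)), Mul(-1074, 1505), Mul(-970, 352))), -1)) = Mul(Add(4002418, Mul(165, -315)), Pow(Add(-2389199, Add(53144, 2265025, Mul(-1, 123904), -1616370, -341440)), -1)) = Mul(Add(4002418, -51975), Pow(Add(-2389199, Add(53144, 2265025, -123904, -1616370, -341440)), -1)) = Mul(3950443, Pow(Add(-2389199, 236455), -1)) = Mul(3950443, Pow(-2152744, -1)) = Mul(3950443, Rational(-1, 2152744)) = Rational(-232379, 126632)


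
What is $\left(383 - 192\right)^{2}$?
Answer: $36481$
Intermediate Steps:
$\left(383 - 192\right)^{2} = 191^{2} = 36481$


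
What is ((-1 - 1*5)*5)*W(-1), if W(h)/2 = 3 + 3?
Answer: -360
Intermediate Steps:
W(h) = 12 (W(h) = 2*(3 + 3) = 2*6 = 12)
((-1 - 1*5)*5)*W(-1) = ((-1 - 1*5)*5)*12 = ((-1 - 5)*5)*12 = -6*5*12 = -30*12 = -360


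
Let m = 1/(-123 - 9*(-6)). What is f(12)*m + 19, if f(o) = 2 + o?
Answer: 1297/69 ≈ 18.797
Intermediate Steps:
m = -1/69 (m = 1/(-123 + 54) = 1/(-69) = -1/69 ≈ -0.014493)
f(12)*m + 19 = (2 + 12)*(-1/69) + 19 = 14*(-1/69) + 19 = -14/69 + 19 = 1297/69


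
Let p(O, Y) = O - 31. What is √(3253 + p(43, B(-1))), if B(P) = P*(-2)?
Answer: √3265 ≈ 57.140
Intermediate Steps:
B(P) = -2*P
p(O, Y) = -31 + O
√(3253 + p(43, B(-1))) = √(3253 + (-31 + 43)) = √(3253 + 12) = √3265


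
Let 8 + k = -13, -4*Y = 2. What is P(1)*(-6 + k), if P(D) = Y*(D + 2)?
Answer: 81/2 ≈ 40.500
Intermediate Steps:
Y = -½ (Y = -¼*2 = -½ ≈ -0.50000)
k = -21 (k = -8 - 13 = -21)
P(D) = -1 - D/2 (P(D) = -(D + 2)/2 = -(2 + D)/2 = -1 - D/2)
P(1)*(-6 + k) = (-1 - ½*1)*(-6 - 21) = (-1 - ½)*(-27) = -3/2*(-27) = 81/2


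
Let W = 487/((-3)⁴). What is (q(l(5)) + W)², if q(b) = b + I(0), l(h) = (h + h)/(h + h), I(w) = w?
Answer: 322624/6561 ≈ 49.173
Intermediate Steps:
l(h) = 1 (l(h) = (2*h)/((2*h)) = (2*h)*(1/(2*h)) = 1)
q(b) = b (q(b) = b + 0 = b)
W = 487/81 ≈ 6.0123
(q(l(5)) + W)² = (1 + 487/81)² = (568/81)² = 322624/6561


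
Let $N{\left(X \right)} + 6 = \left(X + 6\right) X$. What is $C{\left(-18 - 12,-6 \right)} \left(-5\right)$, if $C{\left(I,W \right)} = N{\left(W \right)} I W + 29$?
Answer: $5255$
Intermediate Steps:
$N{\left(X \right)} = -6 + X \left(6 + X\right)$ ($N{\left(X \right)} = -6 + \left(X + 6\right) X = -6 + \left(6 + X\right) X = -6 + X \left(6 + X\right)$)
$C{\left(I,W \right)} = 29 + I W \left(-6 + W^{2} + 6 W\right)$ ($C{\left(I,W \right)} = \left(-6 + W^{2} + 6 W\right) I W + 29 = I \left(-6 + W^{2} + 6 W\right) W + 29 = I W \left(-6 + W^{2} + 6 W\right) + 29 = 29 + I W \left(-6 + W^{2} + 6 W\right)$)
$C{\left(-18 - 12,-6 \right)} \left(-5\right) = \left(29 + \left(-18 - 12\right) \left(-6\right) \left(-6 + \left(-6\right)^{2} + 6 \left(-6\right)\right)\right) \left(-5\right) = \left(29 + \left(-18 - 12\right) \left(-6\right) \left(-6 + 36 - 36\right)\right) \left(-5\right) = \left(29 - \left(-180\right) \left(-6\right)\right) \left(-5\right) = \left(29 - 1080\right) \left(-5\right) = \left(-1051\right) \left(-5\right) = 5255$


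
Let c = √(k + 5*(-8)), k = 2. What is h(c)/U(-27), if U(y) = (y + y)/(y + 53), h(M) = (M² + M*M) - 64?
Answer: 1820/27 ≈ 67.407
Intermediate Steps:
c = I*√38 (c = √(2 + 5*(-8)) = √(2 - 40) = √(-38) = I*√38 ≈ 6.1644*I)
h(M) = -64 + 2*M² (h(M) = (M² + M²) - 64 = 2*M² - 64 = -64 + 2*M²)
U(y) = 2*y/(53 + y) (U(y) = (2*y)/(53 + y) = 2*y/(53 + y))
h(c)/U(-27) = (-64 + 2*(I*√38)²)/((2*(-27)/(53 - 27))) = (-64 + 2*(-38))/((2*(-27)/26)) = (-64 - 76)/((2*(-27)*(1/26))) = -140/(-27/13) = -140*(-13/27) = 1820/27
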